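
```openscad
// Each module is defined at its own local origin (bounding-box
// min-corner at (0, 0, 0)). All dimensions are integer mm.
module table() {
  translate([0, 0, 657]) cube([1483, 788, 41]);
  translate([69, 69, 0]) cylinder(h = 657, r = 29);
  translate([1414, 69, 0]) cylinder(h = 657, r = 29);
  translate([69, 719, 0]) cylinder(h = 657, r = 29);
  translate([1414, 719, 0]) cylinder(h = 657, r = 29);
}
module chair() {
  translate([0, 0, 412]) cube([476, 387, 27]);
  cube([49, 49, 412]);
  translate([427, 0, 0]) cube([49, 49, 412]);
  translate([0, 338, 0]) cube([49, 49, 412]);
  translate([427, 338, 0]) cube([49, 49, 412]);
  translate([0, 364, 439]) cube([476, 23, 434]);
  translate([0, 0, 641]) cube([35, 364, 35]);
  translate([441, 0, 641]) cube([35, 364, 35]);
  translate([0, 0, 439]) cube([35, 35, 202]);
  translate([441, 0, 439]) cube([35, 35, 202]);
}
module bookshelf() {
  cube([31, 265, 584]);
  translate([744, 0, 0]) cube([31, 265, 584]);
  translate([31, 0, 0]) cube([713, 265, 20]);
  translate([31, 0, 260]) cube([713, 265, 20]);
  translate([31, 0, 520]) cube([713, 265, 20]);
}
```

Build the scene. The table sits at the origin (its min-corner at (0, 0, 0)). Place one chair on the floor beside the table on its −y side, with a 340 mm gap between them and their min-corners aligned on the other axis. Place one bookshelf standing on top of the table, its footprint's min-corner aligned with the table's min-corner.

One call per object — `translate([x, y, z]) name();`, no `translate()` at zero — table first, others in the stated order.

table();
translate([0, -727, 0]) chair();
translate([0, 0, 698]) bookshelf();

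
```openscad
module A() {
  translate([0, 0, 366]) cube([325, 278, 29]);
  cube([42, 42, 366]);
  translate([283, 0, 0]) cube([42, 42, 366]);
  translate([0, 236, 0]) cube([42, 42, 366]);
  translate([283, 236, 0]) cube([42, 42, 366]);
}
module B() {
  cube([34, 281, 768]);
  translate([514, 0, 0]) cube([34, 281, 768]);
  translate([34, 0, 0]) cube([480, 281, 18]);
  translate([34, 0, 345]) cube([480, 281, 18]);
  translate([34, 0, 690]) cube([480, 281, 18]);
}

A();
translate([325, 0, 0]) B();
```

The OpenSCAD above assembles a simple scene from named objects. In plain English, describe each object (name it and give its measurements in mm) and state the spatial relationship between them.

A is a simple wooden stool: a rectangular seat 325 mm (x) by 278 mm (y), 29 mm thick, top face at z = 395 mm, on four square legs, each 42×42 mm in cross-section. The legs rest on z = 0, each flush with a corner of the seat.

B is a bookshelf 548 mm wide overall, 281 mm deep and 768 mm tall. The two sides are 34 mm thick vertical panels. 3 horizontal shelves of 18 mm thickness span between the inner faces of the sides; the lowest shelf sits on the floor and shelves are stacked with a clear vertical gap of 327 mm between each pair.

The bookshelf is against the stool's +x side, with their −y faces flush.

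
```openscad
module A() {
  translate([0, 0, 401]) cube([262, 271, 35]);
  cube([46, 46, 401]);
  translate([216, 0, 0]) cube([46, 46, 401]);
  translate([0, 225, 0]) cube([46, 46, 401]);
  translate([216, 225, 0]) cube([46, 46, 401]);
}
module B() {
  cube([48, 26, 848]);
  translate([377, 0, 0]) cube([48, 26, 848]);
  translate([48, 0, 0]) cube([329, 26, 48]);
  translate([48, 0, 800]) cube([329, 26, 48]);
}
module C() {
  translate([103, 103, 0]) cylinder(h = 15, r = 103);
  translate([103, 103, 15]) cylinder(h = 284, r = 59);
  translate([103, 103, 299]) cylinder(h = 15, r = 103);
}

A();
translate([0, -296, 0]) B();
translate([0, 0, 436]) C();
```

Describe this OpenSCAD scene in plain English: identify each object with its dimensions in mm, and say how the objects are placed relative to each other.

A is a four-legged stool. The seat is 262×271 mm, 35 mm thick, top at z = 436 mm. It stands on four square legs, each 46×46 mm in cross-section, from z = 0 to the seat underside, each flush with a corner of the seat.

B is a rectangular picture frame lying in the x–z plane (depth along y). The opening is 329 mm wide (x) by 752 mm tall (z), surrounded by a border 48 mm wide on all four sides. The frame is 26 mm deep and is made of two full-height vertical stiles with two horizontal rails fitted between them.

C is a spool: two coaxial disc flanges of radius 103 mm and thickness 15 mm, joined by a core cylinder of radius 59 mm and height 284 mm. The lower flange rests on z = 0 and the three cylinders share a vertical axis.

The picture frame is on the floor beside the stool on its −y side. The spool is on top of the stool.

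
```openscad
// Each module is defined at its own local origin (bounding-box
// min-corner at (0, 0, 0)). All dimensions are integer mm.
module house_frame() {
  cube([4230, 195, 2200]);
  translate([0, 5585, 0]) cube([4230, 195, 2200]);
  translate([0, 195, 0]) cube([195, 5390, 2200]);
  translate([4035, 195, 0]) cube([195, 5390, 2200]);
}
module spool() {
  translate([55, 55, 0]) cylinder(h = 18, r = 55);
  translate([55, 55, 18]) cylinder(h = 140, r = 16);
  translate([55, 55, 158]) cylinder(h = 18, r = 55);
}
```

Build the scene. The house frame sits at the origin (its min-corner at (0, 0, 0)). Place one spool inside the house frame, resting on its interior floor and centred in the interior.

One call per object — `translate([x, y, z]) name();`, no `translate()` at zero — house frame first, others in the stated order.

house_frame();
translate([2060, 2835, 0]) spool();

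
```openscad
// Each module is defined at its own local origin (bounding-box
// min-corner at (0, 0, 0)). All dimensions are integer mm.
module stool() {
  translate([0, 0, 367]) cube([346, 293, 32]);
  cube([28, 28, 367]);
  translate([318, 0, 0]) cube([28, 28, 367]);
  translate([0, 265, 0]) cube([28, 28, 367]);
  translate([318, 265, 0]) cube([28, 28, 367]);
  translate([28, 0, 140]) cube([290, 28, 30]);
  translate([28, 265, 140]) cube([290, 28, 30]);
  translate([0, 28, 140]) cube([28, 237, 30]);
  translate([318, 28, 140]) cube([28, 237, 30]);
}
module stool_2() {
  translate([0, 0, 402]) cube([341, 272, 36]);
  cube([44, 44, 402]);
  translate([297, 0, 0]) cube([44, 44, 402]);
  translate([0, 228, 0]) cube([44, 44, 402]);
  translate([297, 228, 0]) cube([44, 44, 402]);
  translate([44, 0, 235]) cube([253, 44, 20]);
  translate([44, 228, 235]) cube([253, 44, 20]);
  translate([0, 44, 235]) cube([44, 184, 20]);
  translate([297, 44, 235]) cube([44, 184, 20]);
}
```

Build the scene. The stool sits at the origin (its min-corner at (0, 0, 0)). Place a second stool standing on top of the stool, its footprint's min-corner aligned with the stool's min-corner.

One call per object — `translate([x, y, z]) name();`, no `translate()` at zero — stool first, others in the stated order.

stool();
translate([0, 0, 399]) stool_2();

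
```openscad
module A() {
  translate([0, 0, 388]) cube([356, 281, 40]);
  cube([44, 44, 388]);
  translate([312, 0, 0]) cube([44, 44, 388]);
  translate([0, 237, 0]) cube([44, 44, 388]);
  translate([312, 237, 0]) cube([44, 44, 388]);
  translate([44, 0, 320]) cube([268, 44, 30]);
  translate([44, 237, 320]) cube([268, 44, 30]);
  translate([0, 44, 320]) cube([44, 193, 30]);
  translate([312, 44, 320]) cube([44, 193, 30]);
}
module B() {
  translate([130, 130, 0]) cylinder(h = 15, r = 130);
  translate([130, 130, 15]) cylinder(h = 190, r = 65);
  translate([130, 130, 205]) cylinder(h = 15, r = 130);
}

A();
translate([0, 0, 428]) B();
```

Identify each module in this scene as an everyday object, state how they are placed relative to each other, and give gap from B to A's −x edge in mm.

The spool's min-x is at 0; the stool's min-x is 0; gap = 0 mm.

A is a stool. B is a spool. The spool is on top of the stool. The gap from the spool to the stool's −x edge is 0 mm.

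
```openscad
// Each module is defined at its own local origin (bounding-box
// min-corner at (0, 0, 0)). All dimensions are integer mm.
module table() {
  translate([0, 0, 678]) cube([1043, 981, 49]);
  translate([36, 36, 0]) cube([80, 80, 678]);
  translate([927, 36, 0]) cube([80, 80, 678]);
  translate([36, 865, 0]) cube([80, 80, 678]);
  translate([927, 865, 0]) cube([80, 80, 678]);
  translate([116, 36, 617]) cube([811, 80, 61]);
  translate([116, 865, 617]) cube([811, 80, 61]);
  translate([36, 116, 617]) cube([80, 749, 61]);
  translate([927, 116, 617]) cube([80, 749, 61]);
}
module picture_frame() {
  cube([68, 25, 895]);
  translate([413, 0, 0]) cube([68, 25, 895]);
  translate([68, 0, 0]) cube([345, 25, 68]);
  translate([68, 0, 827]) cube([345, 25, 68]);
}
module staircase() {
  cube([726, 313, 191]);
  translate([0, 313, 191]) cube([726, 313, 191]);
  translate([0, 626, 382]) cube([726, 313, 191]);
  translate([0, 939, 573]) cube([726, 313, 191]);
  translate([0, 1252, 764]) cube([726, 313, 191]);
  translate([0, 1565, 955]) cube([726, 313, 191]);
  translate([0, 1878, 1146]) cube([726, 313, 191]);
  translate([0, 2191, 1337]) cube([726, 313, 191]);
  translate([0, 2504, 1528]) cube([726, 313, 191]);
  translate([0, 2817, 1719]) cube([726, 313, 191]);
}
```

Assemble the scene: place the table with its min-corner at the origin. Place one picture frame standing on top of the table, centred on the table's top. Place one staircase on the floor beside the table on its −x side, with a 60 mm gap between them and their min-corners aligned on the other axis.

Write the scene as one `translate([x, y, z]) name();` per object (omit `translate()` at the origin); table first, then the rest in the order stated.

table();
translate([281, 478, 727]) picture_frame();
translate([-786, 0, 0]) staircase();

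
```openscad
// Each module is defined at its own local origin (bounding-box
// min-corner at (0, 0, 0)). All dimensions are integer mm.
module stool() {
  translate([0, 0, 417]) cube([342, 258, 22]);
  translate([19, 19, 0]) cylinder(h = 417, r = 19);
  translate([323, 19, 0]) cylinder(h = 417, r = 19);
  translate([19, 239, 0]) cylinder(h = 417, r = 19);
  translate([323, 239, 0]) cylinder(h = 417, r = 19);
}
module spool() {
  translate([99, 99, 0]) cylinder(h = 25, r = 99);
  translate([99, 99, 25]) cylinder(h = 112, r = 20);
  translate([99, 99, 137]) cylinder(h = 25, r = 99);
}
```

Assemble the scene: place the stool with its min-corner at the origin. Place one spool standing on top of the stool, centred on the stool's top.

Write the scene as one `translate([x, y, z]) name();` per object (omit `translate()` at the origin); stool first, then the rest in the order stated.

stool();
translate([72, 30, 439]) spool();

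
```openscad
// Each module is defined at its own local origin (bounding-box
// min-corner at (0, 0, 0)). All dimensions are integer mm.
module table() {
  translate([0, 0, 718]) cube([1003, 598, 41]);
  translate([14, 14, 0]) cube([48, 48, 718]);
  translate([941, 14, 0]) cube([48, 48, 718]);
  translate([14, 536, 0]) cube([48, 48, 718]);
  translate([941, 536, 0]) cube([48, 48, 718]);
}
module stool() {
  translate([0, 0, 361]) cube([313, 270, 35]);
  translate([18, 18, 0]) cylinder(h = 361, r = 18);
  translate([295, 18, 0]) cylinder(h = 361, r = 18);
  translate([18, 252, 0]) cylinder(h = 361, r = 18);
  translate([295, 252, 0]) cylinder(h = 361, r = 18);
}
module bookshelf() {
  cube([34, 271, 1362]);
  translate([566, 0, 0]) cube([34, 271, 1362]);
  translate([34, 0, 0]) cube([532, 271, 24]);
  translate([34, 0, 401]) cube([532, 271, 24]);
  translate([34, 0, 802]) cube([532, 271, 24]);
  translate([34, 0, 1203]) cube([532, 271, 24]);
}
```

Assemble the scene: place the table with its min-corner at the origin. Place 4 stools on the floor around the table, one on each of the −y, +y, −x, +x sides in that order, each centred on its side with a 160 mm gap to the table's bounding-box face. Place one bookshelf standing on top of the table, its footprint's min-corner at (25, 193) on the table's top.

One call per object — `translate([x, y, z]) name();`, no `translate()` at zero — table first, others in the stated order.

table();
translate([345, -430, 0]) stool();
translate([345, 758, 0]) stool();
translate([-473, 164, 0]) stool();
translate([1163, 164, 0]) stool();
translate([25, 193, 759]) bookshelf();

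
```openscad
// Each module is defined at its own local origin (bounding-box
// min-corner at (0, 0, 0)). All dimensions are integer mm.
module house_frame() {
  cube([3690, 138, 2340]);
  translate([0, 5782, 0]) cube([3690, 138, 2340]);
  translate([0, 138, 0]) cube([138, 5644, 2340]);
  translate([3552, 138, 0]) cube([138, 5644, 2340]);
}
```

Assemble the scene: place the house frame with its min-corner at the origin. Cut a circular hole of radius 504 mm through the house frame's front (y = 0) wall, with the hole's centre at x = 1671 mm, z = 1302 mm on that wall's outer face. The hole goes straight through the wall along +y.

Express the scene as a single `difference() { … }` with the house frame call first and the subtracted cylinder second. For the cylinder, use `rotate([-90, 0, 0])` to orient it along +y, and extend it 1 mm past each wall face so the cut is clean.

difference() {
  house_frame();
  translate([1671, -1, 1302]) rotate([-90, 0, 0]) cylinder(h = 140, r = 504);
}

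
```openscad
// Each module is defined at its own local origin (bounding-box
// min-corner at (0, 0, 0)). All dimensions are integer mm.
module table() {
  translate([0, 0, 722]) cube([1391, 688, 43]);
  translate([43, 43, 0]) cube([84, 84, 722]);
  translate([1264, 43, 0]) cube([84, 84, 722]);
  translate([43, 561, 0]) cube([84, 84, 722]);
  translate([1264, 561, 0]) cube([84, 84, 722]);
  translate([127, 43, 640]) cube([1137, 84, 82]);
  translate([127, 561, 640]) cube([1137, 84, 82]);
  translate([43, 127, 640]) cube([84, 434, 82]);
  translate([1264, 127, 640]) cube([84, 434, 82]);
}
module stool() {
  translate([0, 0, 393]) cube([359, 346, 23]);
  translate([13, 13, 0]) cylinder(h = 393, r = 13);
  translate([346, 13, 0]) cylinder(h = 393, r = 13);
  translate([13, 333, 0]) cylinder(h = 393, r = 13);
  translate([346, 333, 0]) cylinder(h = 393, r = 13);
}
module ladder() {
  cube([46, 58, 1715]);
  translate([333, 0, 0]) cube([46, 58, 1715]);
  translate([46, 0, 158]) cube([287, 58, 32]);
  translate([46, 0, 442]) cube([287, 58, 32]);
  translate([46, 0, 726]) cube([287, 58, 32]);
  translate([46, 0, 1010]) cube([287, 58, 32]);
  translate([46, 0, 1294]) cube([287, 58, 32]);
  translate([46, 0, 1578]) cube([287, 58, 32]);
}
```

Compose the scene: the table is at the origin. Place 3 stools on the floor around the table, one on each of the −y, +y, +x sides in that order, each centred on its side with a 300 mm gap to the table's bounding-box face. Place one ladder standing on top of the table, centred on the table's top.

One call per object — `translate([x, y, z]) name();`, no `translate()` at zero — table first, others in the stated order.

table();
translate([516, -646, 0]) stool();
translate([516, 988, 0]) stool();
translate([1691, 171, 0]) stool();
translate([506, 315, 765]) ladder();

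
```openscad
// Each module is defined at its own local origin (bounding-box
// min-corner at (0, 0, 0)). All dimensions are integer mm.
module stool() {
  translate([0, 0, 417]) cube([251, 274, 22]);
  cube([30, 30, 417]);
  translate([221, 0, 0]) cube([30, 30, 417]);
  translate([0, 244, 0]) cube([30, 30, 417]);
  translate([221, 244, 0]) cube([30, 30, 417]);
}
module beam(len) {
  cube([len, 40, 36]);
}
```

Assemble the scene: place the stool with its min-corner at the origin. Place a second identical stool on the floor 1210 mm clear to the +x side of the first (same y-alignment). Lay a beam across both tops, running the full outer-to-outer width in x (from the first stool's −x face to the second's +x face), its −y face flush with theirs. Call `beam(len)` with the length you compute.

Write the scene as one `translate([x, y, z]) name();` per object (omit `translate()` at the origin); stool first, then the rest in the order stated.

stool();
translate([1461, 0, 0]) stool();
translate([0, 0, 439]) beam(1712);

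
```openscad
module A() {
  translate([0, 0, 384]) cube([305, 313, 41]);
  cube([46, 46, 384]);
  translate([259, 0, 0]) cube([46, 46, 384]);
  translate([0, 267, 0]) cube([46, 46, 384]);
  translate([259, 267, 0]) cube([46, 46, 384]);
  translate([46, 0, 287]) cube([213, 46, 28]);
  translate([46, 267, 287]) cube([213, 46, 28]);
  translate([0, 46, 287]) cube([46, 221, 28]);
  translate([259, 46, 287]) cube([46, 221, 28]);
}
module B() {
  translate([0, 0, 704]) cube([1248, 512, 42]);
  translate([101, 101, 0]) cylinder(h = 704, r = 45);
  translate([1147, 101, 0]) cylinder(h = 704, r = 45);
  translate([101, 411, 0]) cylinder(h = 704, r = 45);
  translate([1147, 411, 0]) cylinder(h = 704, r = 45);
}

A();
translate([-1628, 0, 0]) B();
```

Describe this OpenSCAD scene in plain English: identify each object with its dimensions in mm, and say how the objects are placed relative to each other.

A is a four-legged stool. The seat is 305×313 mm, 41 mm thick, top at z = 425 mm. It stands on four square legs, each 46×46 mm in cross-section, from z = 0 to the seat underside, each flush with a corner of the seat. Four stretchers, 46 mm wide and 28 mm tall, connect adjacent legs with their undersides at z = 287 mm, each running between the inner faces of the legs it joins and aligned with the legs' outer faces on the other axis.

B is a table: top 1248 mm (x) × 512 mm (y), 42 mm thick, upper face at z = 746 mm, on four round legs of 90 mm diameter, each leg's bounding box inset 56 mm from the nearest pair of top edges, running from z = 0 to the bottom of the top.

The table is on the floor beside the stool on its −x side.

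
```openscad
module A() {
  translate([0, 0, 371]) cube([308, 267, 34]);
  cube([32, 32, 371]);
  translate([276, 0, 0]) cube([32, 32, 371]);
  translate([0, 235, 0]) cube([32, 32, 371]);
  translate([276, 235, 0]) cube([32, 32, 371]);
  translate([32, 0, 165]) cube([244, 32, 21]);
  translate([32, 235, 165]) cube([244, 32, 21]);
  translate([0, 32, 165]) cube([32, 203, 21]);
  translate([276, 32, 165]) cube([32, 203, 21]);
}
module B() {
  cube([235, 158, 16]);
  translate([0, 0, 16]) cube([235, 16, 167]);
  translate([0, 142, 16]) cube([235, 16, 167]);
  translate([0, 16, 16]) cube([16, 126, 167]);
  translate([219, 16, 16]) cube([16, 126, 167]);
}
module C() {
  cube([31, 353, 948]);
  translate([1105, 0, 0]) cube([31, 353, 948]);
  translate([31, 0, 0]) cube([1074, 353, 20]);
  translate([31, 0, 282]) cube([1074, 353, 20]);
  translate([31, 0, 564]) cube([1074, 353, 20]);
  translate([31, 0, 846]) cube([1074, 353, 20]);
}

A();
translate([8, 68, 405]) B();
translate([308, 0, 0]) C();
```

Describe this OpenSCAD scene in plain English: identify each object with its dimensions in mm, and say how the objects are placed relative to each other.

A is a simple wooden stool: a rectangular seat 308 mm (x) by 267 mm (y), 34 mm thick, top face at z = 405 mm, on four square legs, each 32×32 mm in cross-section. The legs rest on z = 0, each flush with a corner of the seat. Four stretchers, 32 mm wide and 21 mm tall, connect adjacent legs with their undersides at z = 165 mm, each running between the inner faces of the legs it joins and aligned with the legs' outer faces on the other axis.

B is an open storage box with external size 235×158×183 mm and wall thickness 16 mm (the base is also 16 mm thick). The base covers the whole footprint; the four walls stand on the base, with the y-facing walls full-width and the x-facing walls fitting between their inner faces.

C is an open bookshelf. Two side panels, each 31 mm thick, 353 mm deep and 948 mm tall, stand 1136 mm apart (outside-to-outside). Between them sit 4 shelves, each 20 mm thick and 353 mm deep, spanning the full gap between the sides. The bottom shelf rests on the floor (its underside at z = 0) and the clear gap between one shelf's top and the next shelf's underside is 262 mm.

The open box is on top of the stool. The bookshelf is against the stool's +x side, with their −y faces flush.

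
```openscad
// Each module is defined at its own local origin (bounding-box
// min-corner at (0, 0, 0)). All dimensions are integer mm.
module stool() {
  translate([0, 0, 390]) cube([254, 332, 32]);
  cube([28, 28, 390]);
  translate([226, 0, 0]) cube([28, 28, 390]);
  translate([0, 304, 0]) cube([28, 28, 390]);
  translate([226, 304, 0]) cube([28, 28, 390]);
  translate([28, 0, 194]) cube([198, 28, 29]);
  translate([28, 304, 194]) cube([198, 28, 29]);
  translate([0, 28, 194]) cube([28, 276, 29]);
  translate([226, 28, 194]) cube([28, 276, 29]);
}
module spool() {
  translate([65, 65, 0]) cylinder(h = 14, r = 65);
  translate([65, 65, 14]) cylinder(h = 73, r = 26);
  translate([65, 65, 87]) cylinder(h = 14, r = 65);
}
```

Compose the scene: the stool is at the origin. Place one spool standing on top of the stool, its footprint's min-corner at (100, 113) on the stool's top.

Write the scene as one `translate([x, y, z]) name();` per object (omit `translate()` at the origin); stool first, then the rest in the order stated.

stool();
translate([100, 113, 422]) spool();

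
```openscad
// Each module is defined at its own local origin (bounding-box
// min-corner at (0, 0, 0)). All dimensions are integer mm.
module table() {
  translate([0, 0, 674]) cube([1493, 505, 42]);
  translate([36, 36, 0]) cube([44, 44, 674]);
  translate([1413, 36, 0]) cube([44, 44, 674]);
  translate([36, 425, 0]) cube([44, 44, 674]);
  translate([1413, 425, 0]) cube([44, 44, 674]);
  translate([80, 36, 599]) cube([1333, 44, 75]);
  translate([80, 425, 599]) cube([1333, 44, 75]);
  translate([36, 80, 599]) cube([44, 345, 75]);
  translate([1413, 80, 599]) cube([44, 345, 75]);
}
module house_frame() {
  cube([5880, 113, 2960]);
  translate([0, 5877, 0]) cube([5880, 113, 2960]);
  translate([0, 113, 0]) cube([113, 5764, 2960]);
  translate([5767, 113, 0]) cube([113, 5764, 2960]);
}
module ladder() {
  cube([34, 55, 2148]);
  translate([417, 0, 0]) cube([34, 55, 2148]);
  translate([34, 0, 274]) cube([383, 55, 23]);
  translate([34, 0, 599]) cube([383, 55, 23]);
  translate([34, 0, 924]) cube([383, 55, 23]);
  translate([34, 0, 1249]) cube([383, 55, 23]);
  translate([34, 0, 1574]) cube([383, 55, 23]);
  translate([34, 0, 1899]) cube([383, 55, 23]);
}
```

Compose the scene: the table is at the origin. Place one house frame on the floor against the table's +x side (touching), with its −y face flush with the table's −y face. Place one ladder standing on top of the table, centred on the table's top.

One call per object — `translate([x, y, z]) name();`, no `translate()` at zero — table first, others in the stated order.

table();
translate([1493, 0, 0]) house_frame();
translate([521, 225, 716]) ladder();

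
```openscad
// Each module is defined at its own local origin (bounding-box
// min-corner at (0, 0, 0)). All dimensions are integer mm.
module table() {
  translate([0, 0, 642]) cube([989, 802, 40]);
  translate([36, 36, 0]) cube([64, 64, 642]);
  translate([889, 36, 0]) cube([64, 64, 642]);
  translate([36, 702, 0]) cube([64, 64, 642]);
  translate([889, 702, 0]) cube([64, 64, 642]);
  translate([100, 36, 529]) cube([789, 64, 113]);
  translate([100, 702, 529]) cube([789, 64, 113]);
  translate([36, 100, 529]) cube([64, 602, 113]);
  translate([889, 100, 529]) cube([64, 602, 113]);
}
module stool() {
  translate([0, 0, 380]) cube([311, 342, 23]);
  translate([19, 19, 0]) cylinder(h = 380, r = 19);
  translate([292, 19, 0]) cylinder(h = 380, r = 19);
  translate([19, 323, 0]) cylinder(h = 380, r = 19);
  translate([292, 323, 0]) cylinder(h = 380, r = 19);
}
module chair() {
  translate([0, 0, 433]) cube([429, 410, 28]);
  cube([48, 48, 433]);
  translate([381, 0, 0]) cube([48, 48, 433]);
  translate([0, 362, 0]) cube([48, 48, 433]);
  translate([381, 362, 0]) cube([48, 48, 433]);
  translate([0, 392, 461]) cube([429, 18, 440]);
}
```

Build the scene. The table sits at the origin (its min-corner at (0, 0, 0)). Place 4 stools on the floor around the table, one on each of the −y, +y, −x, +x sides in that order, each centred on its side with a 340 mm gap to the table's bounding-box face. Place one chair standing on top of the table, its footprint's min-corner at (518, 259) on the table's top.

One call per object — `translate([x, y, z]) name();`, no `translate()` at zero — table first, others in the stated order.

table();
translate([339, -682, 0]) stool();
translate([339, 1142, 0]) stool();
translate([-651, 230, 0]) stool();
translate([1329, 230, 0]) stool();
translate([518, 259, 682]) chair();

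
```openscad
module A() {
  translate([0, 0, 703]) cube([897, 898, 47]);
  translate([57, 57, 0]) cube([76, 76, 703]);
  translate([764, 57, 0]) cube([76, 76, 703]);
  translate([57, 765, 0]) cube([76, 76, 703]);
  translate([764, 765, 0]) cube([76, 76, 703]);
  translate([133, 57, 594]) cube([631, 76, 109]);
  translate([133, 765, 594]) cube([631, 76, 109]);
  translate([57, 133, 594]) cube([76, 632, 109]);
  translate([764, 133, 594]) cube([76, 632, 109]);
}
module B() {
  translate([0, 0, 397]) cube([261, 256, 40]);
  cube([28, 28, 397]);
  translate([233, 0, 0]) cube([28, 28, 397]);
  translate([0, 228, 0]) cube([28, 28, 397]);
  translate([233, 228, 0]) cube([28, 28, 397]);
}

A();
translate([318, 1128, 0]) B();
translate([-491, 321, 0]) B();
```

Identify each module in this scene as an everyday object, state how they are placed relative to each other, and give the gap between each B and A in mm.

Each stool's nearest face is 230 mm from the table's bounding box.

A is a table. B is a stool. Two stools sit around the table at the +y, −x sides. The gap between each stool and the table is 230 mm.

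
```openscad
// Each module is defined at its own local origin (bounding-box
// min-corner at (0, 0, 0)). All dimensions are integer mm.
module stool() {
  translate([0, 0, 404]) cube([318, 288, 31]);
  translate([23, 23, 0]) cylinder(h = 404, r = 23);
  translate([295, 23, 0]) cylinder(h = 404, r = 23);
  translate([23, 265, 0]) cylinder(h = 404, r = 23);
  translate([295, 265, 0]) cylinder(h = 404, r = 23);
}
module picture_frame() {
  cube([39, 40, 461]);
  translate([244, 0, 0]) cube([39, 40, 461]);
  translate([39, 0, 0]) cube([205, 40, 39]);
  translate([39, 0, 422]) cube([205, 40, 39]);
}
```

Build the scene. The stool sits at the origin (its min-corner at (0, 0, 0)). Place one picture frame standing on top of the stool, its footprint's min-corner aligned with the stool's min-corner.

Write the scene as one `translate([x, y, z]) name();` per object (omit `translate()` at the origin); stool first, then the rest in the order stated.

stool();
translate([0, 0, 435]) picture_frame();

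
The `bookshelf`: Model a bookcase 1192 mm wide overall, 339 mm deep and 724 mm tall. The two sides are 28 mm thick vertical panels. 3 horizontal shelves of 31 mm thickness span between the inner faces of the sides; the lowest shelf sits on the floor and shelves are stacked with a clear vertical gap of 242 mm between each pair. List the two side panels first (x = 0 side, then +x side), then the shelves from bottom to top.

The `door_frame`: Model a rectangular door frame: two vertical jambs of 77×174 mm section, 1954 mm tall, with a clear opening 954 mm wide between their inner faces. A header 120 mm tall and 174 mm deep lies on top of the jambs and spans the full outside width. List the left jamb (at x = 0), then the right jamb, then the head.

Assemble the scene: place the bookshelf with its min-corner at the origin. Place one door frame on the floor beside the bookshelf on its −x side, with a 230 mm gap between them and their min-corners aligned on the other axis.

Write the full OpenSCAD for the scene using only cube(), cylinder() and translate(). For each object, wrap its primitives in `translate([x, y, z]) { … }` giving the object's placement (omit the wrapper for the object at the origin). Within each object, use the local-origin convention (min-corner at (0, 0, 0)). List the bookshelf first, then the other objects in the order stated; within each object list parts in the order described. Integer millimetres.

cube([28, 339, 724]);
translate([1164, 0, 0]) cube([28, 339, 724]);
translate([28, 0, 0]) cube([1136, 339, 31]);
translate([28, 0, 273]) cube([1136, 339, 31]);
translate([28, 0, 546]) cube([1136, 339, 31]);
translate([-1338, 0, 0]) {
  cube([77, 174, 1954]);
  translate([1031, 0, 0]) cube([77, 174, 1954]);
  translate([0, 0, 1954]) cube([1108, 174, 120]);
}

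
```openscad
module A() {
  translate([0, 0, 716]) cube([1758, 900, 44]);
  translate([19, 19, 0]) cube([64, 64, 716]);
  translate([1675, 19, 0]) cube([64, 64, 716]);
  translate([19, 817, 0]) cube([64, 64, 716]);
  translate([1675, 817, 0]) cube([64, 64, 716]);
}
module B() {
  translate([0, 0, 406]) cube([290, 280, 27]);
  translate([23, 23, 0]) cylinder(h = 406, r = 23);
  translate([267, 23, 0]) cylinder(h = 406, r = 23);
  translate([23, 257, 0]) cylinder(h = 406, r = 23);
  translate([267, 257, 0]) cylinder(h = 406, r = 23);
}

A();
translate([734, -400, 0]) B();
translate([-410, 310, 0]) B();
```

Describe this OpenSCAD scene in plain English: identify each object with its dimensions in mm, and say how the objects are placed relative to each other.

A is a rectangular dining table. The top is 1758×900×44 mm with its upper surface at z = 760 mm. It stands on four 64×64 mm square legs, each inset 19 mm from the nearest pair of top edges, running from the floor to the underside of the top.

B is a four-legged stool. The seat is a 290×280×27 mm slab whose top surface is at z = 433 mm; four round legs, each 46 mm in diameter, run from the floor (z = 0) to the underside of the seat, each leg's axis is inset half a diameter from the nearest pair of seat edges (so the leg's bounding box is flush with the corner).

Two stools sit around the table at the −y, −x sides.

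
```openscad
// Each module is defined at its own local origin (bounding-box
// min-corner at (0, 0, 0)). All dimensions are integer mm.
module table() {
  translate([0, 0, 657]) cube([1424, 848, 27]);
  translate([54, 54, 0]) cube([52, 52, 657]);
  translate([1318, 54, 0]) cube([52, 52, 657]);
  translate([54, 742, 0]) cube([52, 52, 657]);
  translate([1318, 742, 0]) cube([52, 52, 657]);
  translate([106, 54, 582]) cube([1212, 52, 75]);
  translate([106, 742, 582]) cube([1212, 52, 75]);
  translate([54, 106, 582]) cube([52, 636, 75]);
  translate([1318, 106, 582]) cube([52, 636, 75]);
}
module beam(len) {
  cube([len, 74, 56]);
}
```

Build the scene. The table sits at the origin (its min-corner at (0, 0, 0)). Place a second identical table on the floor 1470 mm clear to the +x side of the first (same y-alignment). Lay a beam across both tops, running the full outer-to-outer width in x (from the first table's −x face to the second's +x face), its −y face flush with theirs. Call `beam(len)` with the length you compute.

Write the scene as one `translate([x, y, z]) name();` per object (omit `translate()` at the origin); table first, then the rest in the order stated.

table();
translate([2894, 0, 0]) table();
translate([0, 0, 684]) beam(4318);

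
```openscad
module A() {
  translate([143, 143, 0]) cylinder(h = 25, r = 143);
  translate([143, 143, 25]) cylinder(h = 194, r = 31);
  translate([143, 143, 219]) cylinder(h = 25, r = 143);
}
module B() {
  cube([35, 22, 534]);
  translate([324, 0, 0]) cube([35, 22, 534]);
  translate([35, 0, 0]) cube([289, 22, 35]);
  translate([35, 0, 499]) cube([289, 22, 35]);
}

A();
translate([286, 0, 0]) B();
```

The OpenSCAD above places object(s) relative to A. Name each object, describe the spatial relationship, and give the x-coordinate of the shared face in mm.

A is a spool. B is a picture frame. The picture frame is against the spool's +x side, with their −y faces flush. The x-coordinate of the shared face is 286 mm.

The spool's +x face and the picture frame's −x face are both at x = 286 mm.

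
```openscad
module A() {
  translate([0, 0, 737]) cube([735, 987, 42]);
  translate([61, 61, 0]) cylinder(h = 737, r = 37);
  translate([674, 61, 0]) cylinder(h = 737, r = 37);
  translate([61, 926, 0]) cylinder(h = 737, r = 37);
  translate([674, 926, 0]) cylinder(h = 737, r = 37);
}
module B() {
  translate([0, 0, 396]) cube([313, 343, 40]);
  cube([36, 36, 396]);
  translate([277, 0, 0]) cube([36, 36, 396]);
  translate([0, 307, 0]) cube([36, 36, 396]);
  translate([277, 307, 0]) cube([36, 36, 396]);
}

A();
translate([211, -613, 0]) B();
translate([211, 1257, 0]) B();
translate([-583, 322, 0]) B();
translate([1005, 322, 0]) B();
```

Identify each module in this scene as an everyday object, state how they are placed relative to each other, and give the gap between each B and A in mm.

A is a table. B is a stool. Four stools sit around the table at the −y, +y, −x, +x sides. The gap between each stool and the table is 270 mm.

Each stool's nearest face is 270 mm from the table's bounding box.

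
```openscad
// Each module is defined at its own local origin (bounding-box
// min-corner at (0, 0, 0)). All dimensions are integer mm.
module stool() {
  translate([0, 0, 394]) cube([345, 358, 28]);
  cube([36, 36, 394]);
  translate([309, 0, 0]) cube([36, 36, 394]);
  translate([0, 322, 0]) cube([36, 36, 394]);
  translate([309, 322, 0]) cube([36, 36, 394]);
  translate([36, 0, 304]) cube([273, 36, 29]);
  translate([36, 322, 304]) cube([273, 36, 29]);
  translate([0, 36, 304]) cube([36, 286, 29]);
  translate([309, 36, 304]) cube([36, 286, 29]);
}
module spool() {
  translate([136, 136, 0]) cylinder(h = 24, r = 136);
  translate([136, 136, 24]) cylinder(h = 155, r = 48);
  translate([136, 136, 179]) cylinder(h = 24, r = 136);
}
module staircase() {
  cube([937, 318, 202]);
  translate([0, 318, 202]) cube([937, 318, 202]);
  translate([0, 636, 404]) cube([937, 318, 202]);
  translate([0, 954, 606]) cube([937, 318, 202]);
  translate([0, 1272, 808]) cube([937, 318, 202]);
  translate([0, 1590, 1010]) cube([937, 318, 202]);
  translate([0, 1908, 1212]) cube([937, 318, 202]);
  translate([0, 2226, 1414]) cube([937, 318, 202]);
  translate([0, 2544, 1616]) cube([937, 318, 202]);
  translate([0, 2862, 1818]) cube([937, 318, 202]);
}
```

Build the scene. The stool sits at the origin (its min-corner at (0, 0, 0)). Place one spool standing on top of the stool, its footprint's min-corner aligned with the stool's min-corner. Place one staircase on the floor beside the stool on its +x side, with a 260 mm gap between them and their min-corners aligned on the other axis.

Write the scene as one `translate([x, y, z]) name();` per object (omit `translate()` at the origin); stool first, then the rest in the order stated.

stool();
translate([0, 0, 422]) spool();
translate([605, 0, 0]) staircase();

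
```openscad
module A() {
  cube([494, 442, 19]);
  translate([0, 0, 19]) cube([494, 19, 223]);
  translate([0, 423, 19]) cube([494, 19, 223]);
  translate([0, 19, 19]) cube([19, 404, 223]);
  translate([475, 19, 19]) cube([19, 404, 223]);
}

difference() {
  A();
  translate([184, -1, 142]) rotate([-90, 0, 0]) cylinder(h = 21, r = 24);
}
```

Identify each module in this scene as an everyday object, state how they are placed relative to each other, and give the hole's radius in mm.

A is an open box. The open box has a circular hole through its front wall. The hole's radius is 24 mm.

The subtracted cylinder has r = 24 mm.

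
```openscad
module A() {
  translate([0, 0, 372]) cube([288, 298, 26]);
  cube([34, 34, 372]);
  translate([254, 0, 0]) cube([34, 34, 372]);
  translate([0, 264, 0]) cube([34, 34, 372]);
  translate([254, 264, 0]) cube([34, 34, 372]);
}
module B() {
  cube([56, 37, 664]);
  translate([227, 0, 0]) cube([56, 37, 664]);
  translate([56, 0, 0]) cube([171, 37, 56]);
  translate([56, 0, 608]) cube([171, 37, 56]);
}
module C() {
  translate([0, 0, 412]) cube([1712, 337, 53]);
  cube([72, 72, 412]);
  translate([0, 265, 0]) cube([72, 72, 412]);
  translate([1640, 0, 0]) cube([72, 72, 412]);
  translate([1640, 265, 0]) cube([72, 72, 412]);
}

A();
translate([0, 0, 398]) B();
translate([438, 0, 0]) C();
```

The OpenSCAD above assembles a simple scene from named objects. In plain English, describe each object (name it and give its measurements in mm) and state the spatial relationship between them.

A is a four-legged stool. The seat is a 288×298×26 mm slab whose top surface is at z = 398 mm; four square legs, each 34×34 mm in cross-section, run from the floor (z = 0) to the underside of the seat, each flush with a corner of the seat.

B is a picture frame with a 171×552 mm rectangular opening (x by z) and a uniform 56 mm border on every side. Frame depth is 37 mm along y. It is built from two vertical stiles running the full outside height and two horizontal rails spanning the gap between the stiles.

C is a bench: a 1712×337 mm seat slab, 53 mm thick, top at z = 465 mm, on four 72×72 mm square legs flush with the seat corners and standing on z = 0.

The picture frame is on top of the stool. The bench is on the floor beside the stool on its +x side.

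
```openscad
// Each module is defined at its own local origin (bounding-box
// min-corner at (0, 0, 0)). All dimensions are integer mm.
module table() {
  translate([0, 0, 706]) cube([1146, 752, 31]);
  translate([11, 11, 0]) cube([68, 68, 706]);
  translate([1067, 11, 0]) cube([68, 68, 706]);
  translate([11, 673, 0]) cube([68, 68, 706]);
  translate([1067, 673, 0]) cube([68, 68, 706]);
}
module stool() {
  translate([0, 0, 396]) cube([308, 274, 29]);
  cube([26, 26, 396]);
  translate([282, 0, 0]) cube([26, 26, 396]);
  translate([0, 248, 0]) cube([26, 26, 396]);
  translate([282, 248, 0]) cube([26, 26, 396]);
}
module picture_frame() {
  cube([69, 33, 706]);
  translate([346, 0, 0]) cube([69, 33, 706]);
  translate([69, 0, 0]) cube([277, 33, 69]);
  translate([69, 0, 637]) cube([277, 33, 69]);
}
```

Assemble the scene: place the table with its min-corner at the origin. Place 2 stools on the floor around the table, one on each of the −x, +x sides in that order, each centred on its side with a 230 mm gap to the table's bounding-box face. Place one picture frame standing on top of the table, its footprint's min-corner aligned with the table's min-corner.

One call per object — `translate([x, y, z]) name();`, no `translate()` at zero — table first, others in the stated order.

table();
translate([-538, 239, 0]) stool();
translate([1376, 239, 0]) stool();
translate([0, 0, 737]) picture_frame();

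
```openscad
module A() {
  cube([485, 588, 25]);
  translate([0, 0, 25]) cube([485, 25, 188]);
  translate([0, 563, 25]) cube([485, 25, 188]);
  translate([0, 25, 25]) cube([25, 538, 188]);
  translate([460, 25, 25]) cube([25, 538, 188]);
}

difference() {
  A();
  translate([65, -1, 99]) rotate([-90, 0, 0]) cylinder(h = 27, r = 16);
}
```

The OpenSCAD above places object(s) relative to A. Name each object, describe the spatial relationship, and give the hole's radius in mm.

A is an open box. The open box has a circular hole through its front wall. The hole's radius is 16 mm.

The subtracted cylinder has r = 16 mm.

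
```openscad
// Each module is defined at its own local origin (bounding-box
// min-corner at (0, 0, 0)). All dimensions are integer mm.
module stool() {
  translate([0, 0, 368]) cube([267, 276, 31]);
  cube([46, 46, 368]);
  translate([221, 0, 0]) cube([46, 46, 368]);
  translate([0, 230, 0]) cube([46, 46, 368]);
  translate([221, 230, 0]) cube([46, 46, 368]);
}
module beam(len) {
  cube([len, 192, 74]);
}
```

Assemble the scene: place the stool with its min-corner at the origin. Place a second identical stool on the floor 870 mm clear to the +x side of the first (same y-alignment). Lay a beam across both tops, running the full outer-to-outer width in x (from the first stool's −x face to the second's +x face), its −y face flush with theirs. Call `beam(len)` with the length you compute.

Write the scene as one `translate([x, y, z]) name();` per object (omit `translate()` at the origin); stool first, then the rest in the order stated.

stool();
translate([1137, 0, 0]) stool();
translate([0, 0, 399]) beam(1404);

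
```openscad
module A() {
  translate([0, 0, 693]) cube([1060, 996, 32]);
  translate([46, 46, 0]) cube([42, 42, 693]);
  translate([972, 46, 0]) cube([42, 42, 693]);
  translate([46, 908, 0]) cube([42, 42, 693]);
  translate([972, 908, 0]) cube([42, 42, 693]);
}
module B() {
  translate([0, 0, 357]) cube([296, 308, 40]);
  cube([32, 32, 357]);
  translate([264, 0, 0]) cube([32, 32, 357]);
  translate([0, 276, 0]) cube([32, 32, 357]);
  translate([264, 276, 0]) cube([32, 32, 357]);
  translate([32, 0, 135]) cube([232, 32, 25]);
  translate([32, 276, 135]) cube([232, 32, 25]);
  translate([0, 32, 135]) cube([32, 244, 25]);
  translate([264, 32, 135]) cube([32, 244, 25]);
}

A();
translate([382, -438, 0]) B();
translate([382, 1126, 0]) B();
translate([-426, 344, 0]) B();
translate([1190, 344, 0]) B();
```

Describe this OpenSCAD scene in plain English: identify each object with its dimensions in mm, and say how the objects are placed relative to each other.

A is a table with a 1060×996 mm rectangular top, 32 mm thick, top surface at z = 725 mm, supported by four 42×42 mm square legs, each inset 46 mm from the nearest pair of top edges, running from the floor.

B is a four-legged stool. The seat is 296×308 mm, 40 mm thick, top at z = 397 mm. It stands on four square legs, each 32×32 mm in cross-section, from z = 0 to the seat underside, each flush with a corner of the seat. Four stretchers, 32 mm wide and 25 mm tall, connect adjacent legs with their undersides at z = 135 mm, each running between the inner faces of the legs it joins and aligned with the legs' outer faces on the other axis.

Four stools sit around the table at the −y, +y, −x, +x sides.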